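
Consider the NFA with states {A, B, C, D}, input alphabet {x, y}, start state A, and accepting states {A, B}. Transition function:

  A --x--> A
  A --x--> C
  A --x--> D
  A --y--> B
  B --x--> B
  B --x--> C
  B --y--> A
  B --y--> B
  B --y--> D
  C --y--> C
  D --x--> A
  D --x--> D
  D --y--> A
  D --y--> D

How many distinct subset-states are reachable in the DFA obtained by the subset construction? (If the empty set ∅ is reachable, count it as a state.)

Start state of the DFA: {A}.
{A} --x--> {A, C, D}  [new]
{A} --y--> {B}  [new]
{A, C, D} --x--> {A, C, D}  [seen]
{A, C, D} --y--> {A, B, C, D}  [new]
{B} --x--> {B, C}  [new]
{B} --y--> {A, B, D}  [new]
{A, B, C, D} --x--> {A, B, C, D}  [seen]
{A, B, C, D} --y--> {A, B, C, D}  [seen]
{B, C} --x--> {B, C}  [seen]
{B, C} --y--> {A, B, C, D}  [seen]
{A, B, D} --x--> {A, B, C, D}  [seen]
{A, B, D} --y--> {A, B, D}  [seen]
Reachable DFA states: {A}, {A, C, D}, {B}, {A, B, C, D}, {B, C}, {A, B, D}.

6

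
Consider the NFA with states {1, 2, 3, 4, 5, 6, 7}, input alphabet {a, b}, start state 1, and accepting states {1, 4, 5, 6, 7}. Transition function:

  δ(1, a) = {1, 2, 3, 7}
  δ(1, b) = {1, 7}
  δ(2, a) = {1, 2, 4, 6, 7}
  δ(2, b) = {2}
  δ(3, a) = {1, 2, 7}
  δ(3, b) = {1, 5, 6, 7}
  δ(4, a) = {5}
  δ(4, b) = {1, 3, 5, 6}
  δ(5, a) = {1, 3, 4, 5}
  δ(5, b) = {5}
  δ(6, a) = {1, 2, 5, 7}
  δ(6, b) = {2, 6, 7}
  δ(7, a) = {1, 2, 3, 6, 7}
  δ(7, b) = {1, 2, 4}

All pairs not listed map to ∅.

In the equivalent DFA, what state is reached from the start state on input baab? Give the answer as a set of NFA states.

Start: {1}.
δ(1,b) = {1, 7}.
Union: {1, 7}.
After b: {1, 7}.
δ(1,a) = {1, 2, 3, 7}; δ(7,a) = {1, 2, 3, 6, 7}.
Union: {1, 2, 3, 6, 7}.
After a: {1, 2, 3, 6, 7}.
δ(1,a) = {1, 2, 3, 7}; δ(2,a) = {1, 2, 4, 6, 7}; δ(3,a) = {1, 2, 7}; δ(6,a) = {1, 2, 5, 7}; δ(7,a) = {1, 2, 3, 6, 7}.
Union: {1, 2, 3, 4, 5, 6, 7}.
After a: {1, 2, 3, 4, 5, 6, 7}.
δ(1,b) = {1, 7}; δ(2,b) = {2}; δ(3,b) = {1, 5, 6, 7}; δ(4,b) = {1, 3, 5, 6}; δ(5,b) = {5}; δ(6,b) = {2, 6, 7}; δ(7,b) = {1, 2, 4}.
Union: {1, 2, 3, 4, 5, 6, 7}.
After b: {1, 2, 3, 4, 5, 6, 7}.

{1, 2, 3, 4, 5, 6, 7}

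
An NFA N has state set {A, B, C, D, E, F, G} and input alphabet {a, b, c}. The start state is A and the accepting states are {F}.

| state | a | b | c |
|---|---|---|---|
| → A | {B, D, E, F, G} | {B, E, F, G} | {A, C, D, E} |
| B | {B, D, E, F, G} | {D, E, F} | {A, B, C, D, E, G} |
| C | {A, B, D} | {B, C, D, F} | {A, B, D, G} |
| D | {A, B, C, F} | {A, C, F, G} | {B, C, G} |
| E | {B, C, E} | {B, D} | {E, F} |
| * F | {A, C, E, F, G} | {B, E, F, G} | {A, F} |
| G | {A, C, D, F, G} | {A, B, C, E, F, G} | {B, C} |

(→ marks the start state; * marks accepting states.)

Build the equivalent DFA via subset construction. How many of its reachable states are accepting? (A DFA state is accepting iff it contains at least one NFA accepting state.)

Start state of the DFA: {A}.
{A} --a--> {B, D, E, F, G}  [new]
{A} --b--> {B, E, F, G}  [new]
{A} --c--> {A, C, D, E}  [new]
{B, D, E, F, G} --a--> {A, B, C, D, E, F, G}  [new]
{B, D, E, F, G} --b--> {A, B, C, D, E, F, G}  [seen]
{B, D, E, F, G} --c--> {A, B, C, D, E, F, G}  [seen]
{B, E, F, G} --a--> {A, B, C, D, E, F, G}  [seen]
{B, E, F, G} --b--> {A, B, C, D, E, F, G}  [seen]
{B, E, F, G} --c--> {A, B, C, D, E, F, G}  [seen]
{A, C, D, E} --a--> {A, B, C, D, E, F, G}  [seen]
{A, C, D, E} --b--> {A, B, C, D, E, F, G}  [seen]
{A, C, D, E} --c--> {A, B, C, D, E, F, G}  [seen]
{A, B, C, D, E, F, G} --a--> {A, B, C, D, E, F, G}  [seen]
{A, B, C, D, E, F, G} --b--> {A, B, C, D, E, F, G}  [seen]
{A, B, C, D, E, F, G} --c--> {A, B, C, D, E, F, G}  [seen]
Reachable DFA states: {A}, {B, D, E, F, G}, {B, E, F, G}, {A, C, D, E}, {A, B, C, D, E, F, G}.
Accepting DFA states (contain an NFA accepting state): {B, D, E, F, G}, {B, E, F, G}, {A, B, C, D, E, F, G}.

3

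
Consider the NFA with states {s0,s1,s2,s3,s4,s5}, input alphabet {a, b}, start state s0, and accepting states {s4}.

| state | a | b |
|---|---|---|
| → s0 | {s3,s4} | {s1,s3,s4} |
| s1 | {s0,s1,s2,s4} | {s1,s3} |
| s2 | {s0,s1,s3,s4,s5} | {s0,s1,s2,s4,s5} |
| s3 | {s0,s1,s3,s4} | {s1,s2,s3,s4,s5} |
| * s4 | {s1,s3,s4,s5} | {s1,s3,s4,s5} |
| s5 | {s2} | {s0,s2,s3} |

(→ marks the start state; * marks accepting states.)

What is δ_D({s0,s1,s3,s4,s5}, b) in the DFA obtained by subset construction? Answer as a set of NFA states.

{s0,s1,s2,s3,s4,s5}

δ(s0,b) = {s1,s3,s4}; δ(s1,b) = {s1,s3}; δ(s3,b) = {s1,s2,s3,s4,s5}; δ(s4,b) = {s1,s3,s4,s5}; δ(s5,b) = {s0,s2,s3}.
Union: {s0,s1,s2,s3,s4,s5}.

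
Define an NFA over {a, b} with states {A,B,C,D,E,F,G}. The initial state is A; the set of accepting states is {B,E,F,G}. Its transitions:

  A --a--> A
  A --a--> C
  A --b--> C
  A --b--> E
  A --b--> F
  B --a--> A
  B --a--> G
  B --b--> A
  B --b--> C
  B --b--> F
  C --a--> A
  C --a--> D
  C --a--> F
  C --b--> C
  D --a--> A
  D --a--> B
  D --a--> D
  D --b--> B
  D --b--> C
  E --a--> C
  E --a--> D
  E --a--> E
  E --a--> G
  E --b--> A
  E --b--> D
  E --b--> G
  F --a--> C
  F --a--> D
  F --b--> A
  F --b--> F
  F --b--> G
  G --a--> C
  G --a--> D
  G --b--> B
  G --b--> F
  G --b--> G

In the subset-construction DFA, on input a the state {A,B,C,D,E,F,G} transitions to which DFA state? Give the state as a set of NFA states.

{A,B,C,D,E,F,G}

δ(A,a) = {A,C}; δ(B,a) = {A,G}; δ(C,a) = {A,D,F}; δ(D,a) = {A,B,D}; δ(E,a) = {C,D,E,G}; δ(F,a) = {C,D}; δ(G,a) = {C,D}.
Union: {A,B,C,D,E,F,G}.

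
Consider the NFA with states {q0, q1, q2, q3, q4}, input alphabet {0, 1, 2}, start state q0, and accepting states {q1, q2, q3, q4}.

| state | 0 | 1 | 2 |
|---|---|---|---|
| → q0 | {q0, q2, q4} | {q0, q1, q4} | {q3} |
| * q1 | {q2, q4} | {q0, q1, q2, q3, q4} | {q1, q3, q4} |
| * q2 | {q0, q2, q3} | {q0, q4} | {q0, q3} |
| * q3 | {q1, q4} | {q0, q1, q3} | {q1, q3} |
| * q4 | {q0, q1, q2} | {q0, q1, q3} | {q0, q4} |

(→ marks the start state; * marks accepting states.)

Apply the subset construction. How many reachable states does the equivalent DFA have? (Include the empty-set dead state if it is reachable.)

13

Start state of the DFA: {q0}.
{q0} --0--> {q0, q2, q4}  [new]
{q0} --1--> {q0, q1, q4}  [new]
{q0} --2--> {q3}  [new]
{q0, q2, q4} --0--> {q0, q1, q2, q3, q4}  [new]
{q0, q2, q4} --1--> {q0, q1, q3, q4}  [new]
{q0, q2, q4} --2--> {q0, q3, q4}  [new]
{q0, q1, q4} --0--> {q0, q1, q2, q4}  [new]
{q0, q1, q4} --1--> {q0, q1, q2, q3, q4}  [seen]
{q0, q1, q4} --2--> {q0, q1, q3, q4}  [seen]
{q3} --0--> {q1, q4}  [new]
{q3} --1--> {q0, q1, q3}  [new]
{q3} --2--> {q1, q3}  [new]
{q0, q1, q2, q3, q4} --0--> {q0, q1, q2, q3, q4}  [seen]
{q0, q1, q2, q3, q4} --1--> {q0, q1, q2, q3, q4}  [seen]
{q0, q1, q2, q3, q4} --2--> {q0, q1, q3, q4}  [seen]
{q0, q1, q3, q4} --0--> {q0, q1, q2, q4}  [seen]
{q0, q1, q3, q4} --1--> {q0, q1, q2, q3, q4}  [seen]
{q0, q1, q3, q4} --2--> {q0, q1, q3, q4}  [seen]
{q0, q3, q4} --0--> {q0, q1, q2, q4}  [seen]
{q0, q3, q4} --1--> {q0, q1, q3, q4}  [seen]
{q0, q3, q4} --2--> {q0, q1, q3, q4}  [seen]
{q0, q1, q2, q4} --0--> {q0, q1, q2, q3, q4}  [seen]
{q0, q1, q2, q4} --1--> {q0, q1, q2, q3, q4}  [seen]
{q0, q1, q2, q4} --2--> {q0, q1, q3, q4}  [seen]
{q1, q4} --0--> {q0, q1, q2, q4}  [seen]
{q1, q4} --1--> {q0, q1, q2, q3, q4}  [seen]
{q1, q4} --2--> {q0, q1, q3, q4}  [seen]
{q0, q1, q3} --0--> {q0, q1, q2, q4}  [seen]
{q0, q1, q3} --1--> {q0, q1, q2, q3, q4}  [seen]
{q0, q1, q3} --2--> {q1, q3, q4}  [new]
{q1, q3} --0--> {q1, q2, q4}  [new]
{q1, q3} --1--> {q0, q1, q2, q3, q4}  [seen]
{q1, q3} --2--> {q1, q3, q4}  [seen]
{q1, q3, q4} --0--> {q0, q1, q2, q4}  [seen]
{q1, q3, q4} --1--> {q0, q1, q2, q3, q4}  [seen]
{q1, q3, q4} --2--> {q0, q1, q3, q4}  [seen]
{q1, q2, q4} --0--> {q0, q1, q2, q3, q4}  [seen]
{q1, q2, q4} --1--> {q0, q1, q2, q3, q4}  [seen]
{q1, q2, q4} --2--> {q0, q1, q3, q4}  [seen]
Reachable DFA states: {q0}, {q0, q2, q4}, {q0, q1, q4}, {q3}, {q0, q1, q2, q3, q4}, {q0, q1, q3, q4}, {q0, q3, q4}, {q0, q1, q2, q4}, {q1, q4}, {q0, q1, q3}, {q1, q3}, {q1, q3, q4}, {q1, q2, q4}.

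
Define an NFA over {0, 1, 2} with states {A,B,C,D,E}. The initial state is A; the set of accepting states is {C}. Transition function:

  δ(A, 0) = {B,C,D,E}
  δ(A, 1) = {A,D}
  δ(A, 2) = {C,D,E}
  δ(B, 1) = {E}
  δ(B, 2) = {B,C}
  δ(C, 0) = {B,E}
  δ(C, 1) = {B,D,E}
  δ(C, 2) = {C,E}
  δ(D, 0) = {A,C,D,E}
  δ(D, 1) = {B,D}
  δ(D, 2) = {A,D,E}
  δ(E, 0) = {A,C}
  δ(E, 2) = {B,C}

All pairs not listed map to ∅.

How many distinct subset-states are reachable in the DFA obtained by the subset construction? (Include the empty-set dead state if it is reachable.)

Start state of the DFA: {A}.
{A} --0--> {B,C,D,E}  [new]
{A} --1--> {A,D}  [new]
{A} --2--> {C,D,E}  [new]
{B,C,D,E} --0--> {A,B,C,D,E}  [new]
{B,C,D,E} --1--> {B,D,E}  [new]
{B,C,D,E} --2--> {A,B,C,D,E}  [seen]
{A,D} --0--> {A,B,C,D,E}  [seen]
{A,D} --1--> {A,B,D}  [new]
{A,D} --2--> {A,C,D,E}  [new]
{C,D,E} --0--> {A,B,C,D,E}  [seen]
{C,D,E} --1--> {B,D,E}  [seen]
{C,D,E} --2--> {A,B,C,D,E}  [seen]
{A,B,C,D,E} --0--> {A,B,C,D,E}  [seen]
{A,B,C,D,E} --1--> {A,B,D,E}  [new]
{A,B,C,D,E} --2--> {A,B,C,D,E}  [seen]
{B,D,E} --0--> {A,C,D,E}  [seen]
{B,D,E} --1--> {B,D,E}  [seen]
{B,D,E} --2--> {A,B,C,D,E}  [seen]
{A,B,D} --0--> {A,B,C,D,E}  [seen]
{A,B,D} --1--> {A,B,D,E}  [seen]
{A,B,D} --2--> {A,B,C,D,E}  [seen]
{A,C,D,E} --0--> {A,B,C,D,E}  [seen]
{A,C,D,E} --1--> {A,B,D,E}  [seen]
{A,C,D,E} --2--> {A,B,C,D,E}  [seen]
{A,B,D,E} --0--> {A,B,C,D,E}  [seen]
{A,B,D,E} --1--> {A,B,D,E}  [seen]
{A,B,D,E} --2--> {A,B,C,D,E}  [seen]
Reachable DFA states: {A}, {B,C,D,E}, {A,D}, {C,D,E}, {A,B,C,D,E}, {B,D,E}, {A,B,D}, {A,C,D,E}, {A,B,D,E}.

9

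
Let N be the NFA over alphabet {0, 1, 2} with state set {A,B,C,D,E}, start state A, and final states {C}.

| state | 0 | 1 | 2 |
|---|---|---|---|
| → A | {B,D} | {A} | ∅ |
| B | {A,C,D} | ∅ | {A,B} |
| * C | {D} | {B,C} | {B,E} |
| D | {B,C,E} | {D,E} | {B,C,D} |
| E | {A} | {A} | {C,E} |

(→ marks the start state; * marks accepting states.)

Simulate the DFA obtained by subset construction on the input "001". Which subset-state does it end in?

{A,B,C,D,E}

Start: {A}.
δ(A,0) = {B,D}.
Union: {B,D}.
After 0: {B,D}.
δ(B,0) = {A,C,D}; δ(D,0) = {B,C,E}.
Union: {A,B,C,D,E}.
After 0: {A,B,C,D,E}.
δ(A,1) = {A}; δ(B,1) = ∅; δ(C,1) = {B,C}; δ(D,1) = {D,E}; δ(E,1) = {A}.
Union: {A,B,C,D,E}.
After 1: {A,B,C,D,E}.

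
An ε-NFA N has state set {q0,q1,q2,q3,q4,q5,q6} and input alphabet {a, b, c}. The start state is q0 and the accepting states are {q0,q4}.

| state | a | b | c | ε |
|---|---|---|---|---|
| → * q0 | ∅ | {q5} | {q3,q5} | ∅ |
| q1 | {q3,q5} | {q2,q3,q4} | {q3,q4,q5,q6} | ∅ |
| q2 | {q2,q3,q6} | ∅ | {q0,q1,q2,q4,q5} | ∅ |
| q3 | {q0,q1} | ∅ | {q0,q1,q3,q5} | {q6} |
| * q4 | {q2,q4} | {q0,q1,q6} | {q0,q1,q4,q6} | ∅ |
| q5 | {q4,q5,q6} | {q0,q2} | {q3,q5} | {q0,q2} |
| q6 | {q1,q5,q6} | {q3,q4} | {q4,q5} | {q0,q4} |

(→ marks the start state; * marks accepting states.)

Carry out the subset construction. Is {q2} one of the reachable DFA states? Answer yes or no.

Start state of the DFA: {q0} (ε-closure of the NFA start).
{q0} --a--> ∅  [new]
{q0} --b--> {q0,q2,q5}  [new]
{q0} --c--> {q0,q2,q3,q4,q5,q6}  [new]
∅ --a--> ∅  [seen]
∅ --b--> ∅  [seen]
∅ --c--> ∅  [seen]
{q0,q2,q5} --a--> {q0,q2,q3,q4,q5,q6}  [seen]
{q0,q2,q5} --b--> {q0,q2,q5}  [seen]
{q0,q2,q5} --c--> {q0,q1,q2,q3,q4,q5,q6}  [new]
{q0,q2,q3,q4,q5,q6} --a--> {q0,q1,q2,q3,q4,q5,q6}  [seen]
{q0,q2,q3,q4,q5,q6} --b--> {q0,q1,q2,q3,q4,q5,q6}  [seen]
{q0,q2,q3,q4,q5,q6} --c--> {q0,q1,q2,q3,q4,q5,q6}  [seen]
{q0,q1,q2,q3,q4,q5,q6} --a--> {q0,q1,q2,q3,q4,q5,q6}  [seen]
{q0,q1,q2,q3,q4,q5,q6} --b--> {q0,q1,q2,q3,q4,q5,q6}  [seen]
{q0,q1,q2,q3,q4,q5,q6} --c--> {q0,q1,q2,q3,q4,q5,q6}  [seen]
Reachable DFA states: {q0}, ∅, {q0,q2,q5}, {q0,q2,q3,q4,q5,q6}, {q0,q1,q2,q3,q4,q5,q6}.
{q2} is not among them.

no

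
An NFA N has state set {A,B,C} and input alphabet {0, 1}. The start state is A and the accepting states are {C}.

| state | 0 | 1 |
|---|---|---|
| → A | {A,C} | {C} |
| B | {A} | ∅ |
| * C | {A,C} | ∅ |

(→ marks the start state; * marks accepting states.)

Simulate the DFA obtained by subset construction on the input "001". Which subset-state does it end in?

Start: {A}.
δ(A,0) = {A,C}.
Union: {A,C}.
After 0: {A,C}.
δ(A,0) = {A,C}; δ(C,0) = {A,C}.
Union: {A,C}.
After 0: {A,C}.
δ(A,1) = {C}; δ(C,1) = ∅.
Union: {C}.
After 1: {C}.

{C}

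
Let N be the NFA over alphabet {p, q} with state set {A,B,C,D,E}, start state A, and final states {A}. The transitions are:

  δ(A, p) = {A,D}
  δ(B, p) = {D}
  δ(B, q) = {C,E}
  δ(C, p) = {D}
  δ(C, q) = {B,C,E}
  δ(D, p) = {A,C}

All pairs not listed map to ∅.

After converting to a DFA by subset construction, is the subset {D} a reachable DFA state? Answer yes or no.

Start state of the DFA: {A}.
{A} --p--> {A,D}  [new]
{A} --q--> ∅  [new]
{A,D} --p--> {A,C,D}  [new]
{A,D} --q--> ∅  [seen]
∅ --p--> ∅  [seen]
∅ --q--> ∅  [seen]
{A,C,D} --p--> {A,C,D}  [seen]
{A,C,D} --q--> {B,C,E}  [new]
{B,C,E} --p--> {D}  [new]
{B,C,E} --q--> {B,C,E}  [seen]
{D} --p--> {A,C}  [new]
{D} --q--> ∅  [seen]
{A,C} --p--> {A,D}  [seen]
{A,C} --q--> {B,C,E}  [seen]
Reachable DFA states: {A}, {A,D}, ∅, {A,C,D}, {B,C,E}, {D}, {A,C}.
{D} is among them.

yes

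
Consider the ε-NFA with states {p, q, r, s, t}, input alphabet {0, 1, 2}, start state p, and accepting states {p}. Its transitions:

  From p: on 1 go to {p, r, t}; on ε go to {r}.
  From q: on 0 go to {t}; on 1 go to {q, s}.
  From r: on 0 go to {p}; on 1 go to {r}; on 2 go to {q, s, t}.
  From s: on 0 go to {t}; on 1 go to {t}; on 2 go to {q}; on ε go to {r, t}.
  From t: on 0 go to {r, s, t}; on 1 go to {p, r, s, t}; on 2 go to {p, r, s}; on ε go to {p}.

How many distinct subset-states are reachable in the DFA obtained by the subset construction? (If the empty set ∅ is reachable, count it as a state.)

4

Start state of the DFA: {p, r} (ε-closure of the NFA start).
{p, r} --0--> {p, r}  [seen]
{p, r} --1--> {p, r, t}  [new]
{p, r} --2--> {p, q, r, s, t}  [new]
{p, r, t} --0--> {p, r, s, t}  [new]
{p, r, t} --1--> {p, r, s, t}  [seen]
{p, r, t} --2--> {p, q, r, s, t}  [seen]
{p, q, r, s, t} --0--> {p, r, s, t}  [seen]
{p, q, r, s, t} --1--> {p, q, r, s, t}  [seen]
{p, q, r, s, t} --2--> {p, q, r, s, t}  [seen]
{p, r, s, t} --0--> {p, r, s, t}  [seen]
{p, r, s, t} --1--> {p, r, s, t}  [seen]
{p, r, s, t} --2--> {p, q, r, s, t}  [seen]
Reachable DFA states: {p, r}, {p, r, t}, {p, q, r, s, t}, {p, r, s, t}.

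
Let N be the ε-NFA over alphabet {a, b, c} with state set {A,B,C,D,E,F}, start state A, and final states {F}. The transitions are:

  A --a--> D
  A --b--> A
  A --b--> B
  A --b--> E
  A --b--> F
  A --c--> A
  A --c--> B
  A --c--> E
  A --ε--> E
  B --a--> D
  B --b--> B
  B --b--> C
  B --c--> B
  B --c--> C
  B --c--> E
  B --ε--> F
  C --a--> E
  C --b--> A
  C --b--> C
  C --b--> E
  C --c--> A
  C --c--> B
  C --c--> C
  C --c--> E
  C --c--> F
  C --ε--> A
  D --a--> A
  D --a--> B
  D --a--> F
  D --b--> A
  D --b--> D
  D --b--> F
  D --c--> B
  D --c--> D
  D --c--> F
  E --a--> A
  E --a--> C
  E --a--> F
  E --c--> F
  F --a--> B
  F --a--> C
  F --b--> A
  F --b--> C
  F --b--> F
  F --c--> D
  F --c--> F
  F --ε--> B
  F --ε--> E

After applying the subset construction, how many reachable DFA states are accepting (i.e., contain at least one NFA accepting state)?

Start state of the DFA: {A,E} (ε-closure of the NFA start).
{A,E} --a--> {A,B,C,D,E,F}  [new]
{A,E} --b--> {A,B,E,F}  [new]
{A,E} --c--> {A,B,E,F}  [seen]
{A,B,C,D,E,F} --a--> {A,B,C,D,E,F}  [seen]
{A,B,C,D,E,F} --b--> {A,B,C,D,E,F}  [seen]
{A,B,C,D,E,F} --c--> {A,B,C,D,E,F}  [seen]
{A,B,E,F} --a--> {A,B,C,D,E,F}  [seen]
{A,B,E,F} --b--> {A,B,C,E,F}  [new]
{A,B,E,F} --c--> {A,B,C,D,E,F}  [seen]
{A,B,C,E,F} --a--> {A,B,C,D,E,F}  [seen]
{A,B,C,E,F} --b--> {A,B,C,E,F}  [seen]
{A,B,C,E,F} --c--> {A,B,C,D,E,F}  [seen]
Reachable DFA states: {A,E}, {A,B,C,D,E,F}, {A,B,E,F}, {A,B,C,E,F}.
Accepting DFA states (contain an NFA accepting state): {A,B,C,D,E,F}, {A,B,E,F}, {A,B,C,E,F}.

3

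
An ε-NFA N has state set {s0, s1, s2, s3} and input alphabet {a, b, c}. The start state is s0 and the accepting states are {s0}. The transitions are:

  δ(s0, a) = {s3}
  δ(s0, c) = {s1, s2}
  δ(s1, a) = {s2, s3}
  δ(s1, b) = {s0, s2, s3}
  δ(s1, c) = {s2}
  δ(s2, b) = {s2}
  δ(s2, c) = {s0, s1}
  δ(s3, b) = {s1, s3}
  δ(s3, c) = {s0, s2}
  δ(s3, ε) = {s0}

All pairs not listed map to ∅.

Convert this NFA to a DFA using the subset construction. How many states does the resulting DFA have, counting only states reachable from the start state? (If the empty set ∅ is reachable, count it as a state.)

8

Start state of the DFA: {s0} (ε-closure of the NFA start).
{s0} --a--> {s0, s3}  [new]
{s0} --b--> ∅  [new]
{s0} --c--> {s1, s2}  [new]
{s0, s3} --a--> {s0, s3}  [seen]
{s0, s3} --b--> {s0, s1, s3}  [new]
{s0, s3} --c--> {s0, s1, s2}  [new]
∅ --a--> ∅  [seen]
∅ --b--> ∅  [seen]
∅ --c--> ∅  [seen]
{s1, s2} --a--> {s0, s2, s3}  [new]
{s1, s2} --b--> {s0, s2, s3}  [seen]
{s1, s2} --c--> {s0, s1, s2}  [seen]
{s0, s1, s3} --a--> {s0, s2, s3}  [seen]
{s0, s1, s3} --b--> {s0, s1, s2, s3}  [new]
{s0, s1, s3} --c--> {s0, s1, s2}  [seen]
{s0, s1, s2} --a--> {s0, s2, s3}  [seen]
{s0, s1, s2} --b--> {s0, s2, s3}  [seen]
{s0, s1, s2} --c--> {s0, s1, s2}  [seen]
{s0, s2, s3} --a--> {s0, s3}  [seen]
{s0, s2, s3} --b--> {s0, s1, s2, s3}  [seen]
{s0, s2, s3} --c--> {s0, s1, s2}  [seen]
{s0, s1, s2, s3} --a--> {s0, s2, s3}  [seen]
{s0, s1, s2, s3} --b--> {s0, s1, s2, s3}  [seen]
{s0, s1, s2, s3} --c--> {s0, s1, s2}  [seen]
Reachable DFA states: {s0}, {s0, s3}, ∅, {s1, s2}, {s0, s1, s3}, {s0, s1, s2}, {s0, s2, s3}, {s0, s1, s2, s3}.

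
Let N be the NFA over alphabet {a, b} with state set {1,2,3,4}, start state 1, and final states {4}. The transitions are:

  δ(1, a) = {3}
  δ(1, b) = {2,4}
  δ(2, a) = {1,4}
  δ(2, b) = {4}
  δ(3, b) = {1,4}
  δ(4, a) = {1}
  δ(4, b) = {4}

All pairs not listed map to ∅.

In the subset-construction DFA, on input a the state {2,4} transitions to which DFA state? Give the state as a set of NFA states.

δ(2,a) = {1,4}; δ(4,a) = {1}.
Union: {1,4}.

{1,4}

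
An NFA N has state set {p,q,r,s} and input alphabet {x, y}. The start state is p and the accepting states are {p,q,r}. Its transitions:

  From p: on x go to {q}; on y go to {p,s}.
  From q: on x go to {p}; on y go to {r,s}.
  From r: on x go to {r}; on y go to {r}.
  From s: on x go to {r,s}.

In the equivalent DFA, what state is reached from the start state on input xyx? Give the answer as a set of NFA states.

Start: {p}.
δ(p,x) = {q}.
Union: {q}.
After x: {q}.
δ(q,y) = {r,s}.
Union: {r,s}.
After y: {r,s}.
δ(r,x) = {r}; δ(s,x) = {r,s}.
Union: {r,s}.
After x: {r,s}.

{r,s}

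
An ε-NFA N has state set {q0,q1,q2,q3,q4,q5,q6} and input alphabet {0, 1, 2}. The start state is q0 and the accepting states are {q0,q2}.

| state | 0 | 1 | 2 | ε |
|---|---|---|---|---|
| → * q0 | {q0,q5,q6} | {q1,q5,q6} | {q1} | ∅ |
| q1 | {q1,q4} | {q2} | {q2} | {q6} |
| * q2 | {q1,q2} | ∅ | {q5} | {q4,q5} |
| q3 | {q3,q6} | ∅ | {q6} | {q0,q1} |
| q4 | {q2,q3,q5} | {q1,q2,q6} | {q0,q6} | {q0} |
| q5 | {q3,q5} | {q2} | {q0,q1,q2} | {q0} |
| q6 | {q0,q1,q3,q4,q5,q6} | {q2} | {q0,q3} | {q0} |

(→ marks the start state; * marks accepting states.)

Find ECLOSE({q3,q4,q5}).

{q0,q1,q3,q4,q5,q6}

Begin with {q3,q4,q5}.
q3 →ε {q0,q1}; add q0, q1.
q1 →ε {q6}; add q6.
ε-closure = {q0,q1,q3,q4,q5,q6}.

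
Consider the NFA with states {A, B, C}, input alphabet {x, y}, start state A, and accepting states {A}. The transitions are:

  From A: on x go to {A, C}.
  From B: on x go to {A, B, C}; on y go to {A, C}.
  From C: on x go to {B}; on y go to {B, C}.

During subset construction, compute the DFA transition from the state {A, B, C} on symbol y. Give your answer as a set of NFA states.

δ(A,y) = ∅; δ(B,y) = {A, C}; δ(C,y) = {B, C}.
Union: {A, B, C}.

{A, B, C}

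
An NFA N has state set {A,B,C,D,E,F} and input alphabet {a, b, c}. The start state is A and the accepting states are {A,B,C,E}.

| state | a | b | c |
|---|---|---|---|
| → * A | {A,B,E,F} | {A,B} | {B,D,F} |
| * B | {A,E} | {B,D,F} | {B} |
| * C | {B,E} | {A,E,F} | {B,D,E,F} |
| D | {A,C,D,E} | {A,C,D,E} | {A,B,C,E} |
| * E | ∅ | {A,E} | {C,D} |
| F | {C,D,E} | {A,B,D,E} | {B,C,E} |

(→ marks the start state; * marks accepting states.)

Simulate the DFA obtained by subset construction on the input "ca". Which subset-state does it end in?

Start: {A}.
δ(A,c) = {B,D,F}.
Union: {B,D,F}.
After c: {B,D,F}.
δ(B,a) = {A,E}; δ(D,a) = {A,C,D,E}; δ(F,a) = {C,D,E}.
Union: {A,C,D,E}.
After a: {A,C,D,E}.

{A,C,D,E}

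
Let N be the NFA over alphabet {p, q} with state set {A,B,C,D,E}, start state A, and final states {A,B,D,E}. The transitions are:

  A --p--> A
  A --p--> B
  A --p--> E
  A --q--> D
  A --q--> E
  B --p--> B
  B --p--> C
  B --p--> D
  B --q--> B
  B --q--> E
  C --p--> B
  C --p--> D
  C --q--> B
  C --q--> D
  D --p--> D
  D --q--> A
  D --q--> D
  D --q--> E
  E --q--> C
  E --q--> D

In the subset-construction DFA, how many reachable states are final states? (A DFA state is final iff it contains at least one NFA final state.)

Start state of the DFA: {A}.
{A} --p--> {A,B,E}  [new]
{A} --q--> {D,E}  [new]
{A,B,E} --p--> {A,B,C,D,E}  [new]
{A,B,E} --q--> {B,C,D,E}  [new]
{D,E} --p--> {D}  [new]
{D,E} --q--> {A,C,D,E}  [new]
{A,B,C,D,E} --p--> {A,B,C,D,E}  [seen]
{A,B,C,D,E} --q--> {A,B,C,D,E}  [seen]
{B,C,D,E} --p--> {B,C,D}  [new]
{B,C,D,E} --q--> {A,B,C,D,E}  [seen]
{D} --p--> {D}  [seen]
{D} --q--> {A,D,E}  [new]
{A,C,D,E} --p--> {A,B,D,E}  [new]
{A,C,D,E} --q--> {A,B,C,D,E}  [seen]
{B,C,D} --p--> {B,C,D}  [seen]
{B,C,D} --q--> {A,B,D,E}  [seen]
{A,D,E} --p--> {A,B,D,E}  [seen]
{A,D,E} --q--> {A,C,D,E}  [seen]
{A,B,D,E} --p--> {A,B,C,D,E}  [seen]
{A,B,D,E} --q--> {A,B,C,D,E}  [seen]
Reachable DFA states: {A}, {A,B,E}, {D,E}, {A,B,C,D,E}, {B,C,D,E}, {D}, {A,C,D,E}, {B,C,D}, {A,D,E}, {A,B,D,E}.
Accepting DFA states (contain an NFA accepting state): {A}, {A,B,E}, {D,E}, {A,B,C,D,E}, {B,C,D,E}, {D}, {A,C,D,E}, {B,C,D}, {A,D,E}, {A,B,D,E}.

10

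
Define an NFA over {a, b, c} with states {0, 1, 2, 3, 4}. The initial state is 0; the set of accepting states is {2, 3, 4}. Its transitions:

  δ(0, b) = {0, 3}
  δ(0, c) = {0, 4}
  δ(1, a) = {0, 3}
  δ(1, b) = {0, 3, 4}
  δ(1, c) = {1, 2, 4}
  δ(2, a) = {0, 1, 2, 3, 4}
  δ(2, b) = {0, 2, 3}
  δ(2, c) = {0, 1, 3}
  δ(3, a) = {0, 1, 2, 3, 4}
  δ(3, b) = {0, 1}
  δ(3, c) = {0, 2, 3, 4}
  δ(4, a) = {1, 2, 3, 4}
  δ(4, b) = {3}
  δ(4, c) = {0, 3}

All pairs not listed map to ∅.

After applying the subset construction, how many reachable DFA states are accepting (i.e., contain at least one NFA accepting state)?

9

Start state of the DFA: {0}.
{0} --a--> ∅  [new]
{0} --b--> {0, 3}  [new]
{0} --c--> {0, 4}  [new]
∅ --a--> ∅  [seen]
∅ --b--> ∅  [seen]
∅ --c--> ∅  [seen]
{0, 3} --a--> {0, 1, 2, 3, 4}  [new]
{0, 3} --b--> {0, 1, 3}  [new]
{0, 3} --c--> {0, 2, 3, 4}  [new]
{0, 4} --a--> {1, 2, 3, 4}  [new]
{0, 4} --b--> {0, 3}  [seen]
{0, 4} --c--> {0, 3, 4}  [new]
{0, 1, 2, 3, 4} --a--> {0, 1, 2, 3, 4}  [seen]
{0, 1, 2, 3, 4} --b--> {0, 1, 2, 3, 4}  [seen]
{0, 1, 2, 3, 4} --c--> {0, 1, 2, 3, 4}  [seen]
{0, 1, 3} --a--> {0, 1, 2, 3, 4}  [seen]
{0, 1, 3} --b--> {0, 1, 3, 4}  [new]
{0, 1, 3} --c--> {0, 1, 2, 3, 4}  [seen]
{0, 2, 3, 4} --a--> {0, 1, 2, 3, 4}  [seen]
{0, 2, 3, 4} --b--> {0, 1, 2, 3}  [new]
{0, 2, 3, 4} --c--> {0, 1, 2, 3, 4}  [seen]
{1, 2, 3, 4} --a--> {0, 1, 2, 3, 4}  [seen]
{1, 2, 3, 4} --b--> {0, 1, 2, 3, 4}  [seen]
{1, 2, 3, 4} --c--> {0, 1, 2, 3, 4}  [seen]
{0, 3, 4} --a--> {0, 1, 2, 3, 4}  [seen]
{0, 3, 4} --b--> {0, 1, 3}  [seen]
{0, 3, 4} --c--> {0, 2, 3, 4}  [seen]
{0, 1, 3, 4} --a--> {0, 1, 2, 3, 4}  [seen]
{0, 1, 3, 4} --b--> {0, 1, 3, 4}  [seen]
{0, 1, 3, 4} --c--> {0, 1, 2, 3, 4}  [seen]
{0, 1, 2, 3} --a--> {0, 1, 2, 3, 4}  [seen]
{0, 1, 2, 3} --b--> {0, 1, 2, 3, 4}  [seen]
{0, 1, 2, 3} --c--> {0, 1, 2, 3, 4}  [seen]
Reachable DFA states: {0}, ∅, {0, 3}, {0, 4}, {0, 1, 2, 3, 4}, {0, 1, 3}, {0, 2, 3, 4}, {1, 2, 3, 4}, {0, 3, 4}, {0, 1, 3, 4}, {0, 1, 2, 3}.
Accepting DFA states (contain an NFA accepting state): {0, 3}, {0, 4}, {0, 1, 2, 3, 4}, {0, 1, 3}, {0, 2, 3, 4}, {1, 2, 3, 4}, {0, 3, 4}, {0, 1, 3, 4}, {0, 1, 2, 3}.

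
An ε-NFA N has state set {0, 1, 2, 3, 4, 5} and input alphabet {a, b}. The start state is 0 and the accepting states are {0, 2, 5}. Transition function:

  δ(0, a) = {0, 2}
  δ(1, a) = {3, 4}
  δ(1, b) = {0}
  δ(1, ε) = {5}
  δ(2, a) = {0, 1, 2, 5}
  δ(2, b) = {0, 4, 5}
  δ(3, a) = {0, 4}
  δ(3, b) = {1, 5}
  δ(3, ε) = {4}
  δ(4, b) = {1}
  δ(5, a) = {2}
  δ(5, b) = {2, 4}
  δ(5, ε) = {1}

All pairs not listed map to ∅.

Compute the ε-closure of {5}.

{1, 5}

Begin with {5}.
5 →ε {1}; add 1.
ε-closure = {1, 5}.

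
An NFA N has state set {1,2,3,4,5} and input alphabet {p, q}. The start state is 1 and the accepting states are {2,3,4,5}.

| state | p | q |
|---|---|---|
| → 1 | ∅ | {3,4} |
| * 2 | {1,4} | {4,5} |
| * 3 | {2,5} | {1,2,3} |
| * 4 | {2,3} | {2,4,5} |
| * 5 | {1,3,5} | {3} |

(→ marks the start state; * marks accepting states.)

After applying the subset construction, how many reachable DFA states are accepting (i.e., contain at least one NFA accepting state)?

3

Start state of the DFA: {1}.
{1} --p--> ∅  [new]
{1} --q--> {3,4}  [new]
∅ --p--> ∅  [seen]
∅ --q--> ∅  [seen]
{3,4} --p--> {2,3,5}  [new]
{3,4} --q--> {1,2,3,4,5}  [new]
{2,3,5} --p--> {1,2,3,4,5}  [seen]
{2,3,5} --q--> {1,2,3,4,5}  [seen]
{1,2,3,4,5} --p--> {1,2,3,4,5}  [seen]
{1,2,3,4,5} --q--> {1,2,3,4,5}  [seen]
Reachable DFA states: {1}, ∅, {3,4}, {2,3,5}, {1,2,3,4,5}.
Accepting DFA states (contain an NFA accepting state): {3,4}, {2,3,5}, {1,2,3,4,5}.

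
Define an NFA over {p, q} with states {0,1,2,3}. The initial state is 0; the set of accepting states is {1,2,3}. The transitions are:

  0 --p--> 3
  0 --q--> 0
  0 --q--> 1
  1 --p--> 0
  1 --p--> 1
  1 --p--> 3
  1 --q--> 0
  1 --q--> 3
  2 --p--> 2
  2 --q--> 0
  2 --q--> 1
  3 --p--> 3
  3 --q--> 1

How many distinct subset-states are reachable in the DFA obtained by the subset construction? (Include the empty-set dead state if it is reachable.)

Start state of the DFA: {0}.
{0} --p--> {3}  [new]
{0} --q--> {0,1}  [new]
{3} --p--> {3}  [seen]
{3} --q--> {1}  [new]
{0,1} --p--> {0,1,3}  [new]
{0,1} --q--> {0,1,3}  [seen]
{1} --p--> {0,1,3}  [seen]
{1} --q--> {0,3}  [new]
{0,1,3} --p--> {0,1,3}  [seen]
{0,1,3} --q--> {0,1,3}  [seen]
{0,3} --p--> {3}  [seen]
{0,3} --q--> {0,1}  [seen]
Reachable DFA states: {0}, {3}, {0,1}, {1}, {0,1,3}, {0,3}.

6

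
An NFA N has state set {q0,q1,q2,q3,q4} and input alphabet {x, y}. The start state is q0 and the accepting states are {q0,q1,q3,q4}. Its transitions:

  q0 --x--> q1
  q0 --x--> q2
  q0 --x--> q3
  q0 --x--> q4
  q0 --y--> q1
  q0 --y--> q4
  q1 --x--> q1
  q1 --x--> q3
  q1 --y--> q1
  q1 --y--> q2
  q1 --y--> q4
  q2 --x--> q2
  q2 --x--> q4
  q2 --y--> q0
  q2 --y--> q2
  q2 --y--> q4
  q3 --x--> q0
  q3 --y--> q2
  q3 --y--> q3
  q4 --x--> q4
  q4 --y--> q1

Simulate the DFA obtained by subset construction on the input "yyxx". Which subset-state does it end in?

{q0,q1,q2,q3,q4}

Start: {q0}.
δ(q0,y) = {q1,q4}.
Union: {q1,q4}.
After y: {q1,q4}.
δ(q1,y) = {q1,q2,q4}; δ(q4,y) = {q1}.
Union: {q1,q2,q4}.
After y: {q1,q2,q4}.
δ(q1,x) = {q1,q3}; δ(q2,x) = {q2,q4}; δ(q4,x) = {q4}.
Union: {q1,q2,q3,q4}.
After x: {q1,q2,q3,q4}.
δ(q1,x) = {q1,q3}; δ(q2,x) = {q2,q4}; δ(q3,x) = {q0}; δ(q4,x) = {q4}.
Union: {q0,q1,q2,q3,q4}.
After x: {q0,q1,q2,q3,q4}.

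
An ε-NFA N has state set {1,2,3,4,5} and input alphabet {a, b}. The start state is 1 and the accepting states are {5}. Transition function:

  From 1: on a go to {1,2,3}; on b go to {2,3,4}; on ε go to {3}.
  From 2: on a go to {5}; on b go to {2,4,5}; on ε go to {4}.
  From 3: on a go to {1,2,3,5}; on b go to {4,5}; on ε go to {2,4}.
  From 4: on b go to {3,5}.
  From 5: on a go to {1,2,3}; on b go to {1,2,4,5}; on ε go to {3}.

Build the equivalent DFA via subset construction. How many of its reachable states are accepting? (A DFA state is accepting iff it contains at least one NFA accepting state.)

Start state of the DFA: {1,2,3,4} (ε-closure of the NFA start).
{1,2,3,4} --a--> {1,2,3,4,5}  [new]
{1,2,3,4} --b--> {2,3,4,5}  [new]
{1,2,3,4,5} --a--> {1,2,3,4,5}  [seen]
{1,2,3,4,5} --b--> {1,2,3,4,5}  [seen]
{2,3,4,5} --a--> {1,2,3,4,5}  [seen]
{2,3,4,5} --b--> {1,2,3,4,5}  [seen]
Reachable DFA states: {1,2,3,4}, {1,2,3,4,5}, {2,3,4,5}.
Accepting DFA states (contain an NFA accepting state): {1,2,3,4,5}, {2,3,4,5}.

2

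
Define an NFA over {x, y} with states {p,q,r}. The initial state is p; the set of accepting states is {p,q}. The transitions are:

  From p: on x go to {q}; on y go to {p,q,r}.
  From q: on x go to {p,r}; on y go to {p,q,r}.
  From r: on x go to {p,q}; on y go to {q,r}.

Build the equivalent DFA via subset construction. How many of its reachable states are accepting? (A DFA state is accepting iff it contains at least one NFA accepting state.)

5

Start state of the DFA: {p}.
{p} --x--> {q}  [new]
{p} --y--> {p,q,r}  [new]
{q} --x--> {p,r}  [new]
{q} --y--> {p,q,r}  [seen]
{p,q,r} --x--> {p,q,r}  [seen]
{p,q,r} --y--> {p,q,r}  [seen]
{p,r} --x--> {p,q}  [new]
{p,r} --y--> {p,q,r}  [seen]
{p,q} --x--> {p,q,r}  [seen]
{p,q} --y--> {p,q,r}  [seen]
Reachable DFA states: {p}, {q}, {p,q,r}, {p,r}, {p,q}.
Accepting DFA states (contain an NFA accepting state): {p}, {q}, {p,q,r}, {p,r}, {p,q}.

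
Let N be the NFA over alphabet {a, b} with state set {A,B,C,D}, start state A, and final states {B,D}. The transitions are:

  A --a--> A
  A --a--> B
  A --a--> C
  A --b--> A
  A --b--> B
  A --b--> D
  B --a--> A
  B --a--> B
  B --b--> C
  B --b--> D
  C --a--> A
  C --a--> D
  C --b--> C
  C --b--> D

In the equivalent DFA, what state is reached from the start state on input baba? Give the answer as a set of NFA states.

Start: {A}.
δ(A,b) = {A,B,D}.
Union: {A,B,D}.
After b: {A,B,D}.
δ(A,a) = {A,B,C}; δ(B,a) = {A,B}; δ(D,a) = ∅.
Union: {A,B,C}.
After a: {A,B,C}.
δ(A,b) = {A,B,D}; δ(B,b) = {C,D}; δ(C,b) = {C,D}.
Union: {A,B,C,D}.
After b: {A,B,C,D}.
δ(A,a) = {A,B,C}; δ(B,a) = {A,B}; δ(C,a) = {A,D}; δ(D,a) = ∅.
Union: {A,B,C,D}.
After a: {A,B,C,D}.

{A,B,C,D}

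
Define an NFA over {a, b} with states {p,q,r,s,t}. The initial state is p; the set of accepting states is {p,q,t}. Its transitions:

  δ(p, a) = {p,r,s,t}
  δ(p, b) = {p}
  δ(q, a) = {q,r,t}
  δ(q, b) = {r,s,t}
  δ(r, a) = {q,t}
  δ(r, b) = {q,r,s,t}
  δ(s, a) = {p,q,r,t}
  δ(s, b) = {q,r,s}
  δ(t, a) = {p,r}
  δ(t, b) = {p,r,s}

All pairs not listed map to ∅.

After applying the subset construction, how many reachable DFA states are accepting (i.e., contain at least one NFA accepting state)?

3

Start state of the DFA: {p}.
{p} --a--> {p,r,s,t}  [new]
{p} --b--> {p}  [seen]
{p,r,s,t} --a--> {p,q,r,s,t}  [new]
{p,r,s,t} --b--> {p,q,r,s,t}  [seen]
{p,q,r,s,t} --a--> {p,q,r,s,t}  [seen]
{p,q,r,s,t} --b--> {p,q,r,s,t}  [seen]
Reachable DFA states: {p}, {p,r,s,t}, {p,q,r,s,t}.
Accepting DFA states (contain an NFA accepting state): {p}, {p,r,s,t}, {p,q,r,s,t}.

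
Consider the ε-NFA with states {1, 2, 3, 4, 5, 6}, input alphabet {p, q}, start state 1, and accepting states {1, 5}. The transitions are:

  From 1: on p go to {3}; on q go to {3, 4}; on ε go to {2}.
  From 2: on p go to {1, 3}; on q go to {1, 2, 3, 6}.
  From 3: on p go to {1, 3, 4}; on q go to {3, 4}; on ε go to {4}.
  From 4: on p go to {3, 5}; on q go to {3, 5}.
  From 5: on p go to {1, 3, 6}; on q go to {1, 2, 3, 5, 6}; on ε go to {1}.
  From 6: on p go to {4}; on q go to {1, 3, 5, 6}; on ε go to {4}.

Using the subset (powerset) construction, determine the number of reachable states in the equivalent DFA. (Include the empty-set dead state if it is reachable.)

Start state of the DFA: {1, 2} (ε-closure of the NFA start).
{1, 2} --p--> {1, 2, 3, 4}  [new]
{1, 2} --q--> {1, 2, 3, 4, 6}  [new]
{1, 2, 3, 4} --p--> {1, 2, 3, 4, 5}  [new]
{1, 2, 3, 4} --q--> {1, 2, 3, 4, 5, 6}  [new]
{1, 2, 3, 4, 6} --p--> {1, 2, 3, 4, 5}  [seen]
{1, 2, 3, 4, 6} --q--> {1, 2, 3, 4, 5, 6}  [seen]
{1, 2, 3, 4, 5} --p--> {1, 2, 3, 4, 5, 6}  [seen]
{1, 2, 3, 4, 5} --q--> {1, 2, 3, 4, 5, 6}  [seen]
{1, 2, 3, 4, 5, 6} --p--> {1, 2, 3, 4, 5, 6}  [seen]
{1, 2, 3, 4, 5, 6} --q--> {1, 2, 3, 4, 5, 6}  [seen]
Reachable DFA states: {1, 2}, {1, 2, 3, 4}, {1, 2, 3, 4, 6}, {1, 2, 3, 4, 5}, {1, 2, 3, 4, 5, 6}.

5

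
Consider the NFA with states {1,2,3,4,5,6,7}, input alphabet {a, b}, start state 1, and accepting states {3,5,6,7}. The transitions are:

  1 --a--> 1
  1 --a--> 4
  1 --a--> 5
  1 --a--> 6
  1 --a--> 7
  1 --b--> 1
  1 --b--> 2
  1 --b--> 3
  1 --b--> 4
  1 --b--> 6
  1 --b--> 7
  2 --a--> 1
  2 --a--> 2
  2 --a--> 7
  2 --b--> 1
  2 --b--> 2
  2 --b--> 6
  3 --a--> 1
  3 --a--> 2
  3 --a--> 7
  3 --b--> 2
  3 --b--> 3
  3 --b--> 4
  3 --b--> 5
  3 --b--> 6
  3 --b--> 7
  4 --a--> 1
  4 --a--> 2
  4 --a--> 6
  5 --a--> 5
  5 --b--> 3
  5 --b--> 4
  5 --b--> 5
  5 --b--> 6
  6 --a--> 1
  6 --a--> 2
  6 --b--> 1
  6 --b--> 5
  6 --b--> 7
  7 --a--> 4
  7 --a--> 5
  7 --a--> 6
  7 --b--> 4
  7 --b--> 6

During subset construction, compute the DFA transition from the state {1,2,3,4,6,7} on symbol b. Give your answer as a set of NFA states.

{1,2,3,4,5,6,7}

δ(1,b) = {1,2,3,4,6,7}; δ(2,b) = {1,2,6}; δ(3,b) = {2,3,4,5,6,7}; δ(4,b) = ∅; δ(6,b) = {1,5,7}; δ(7,b) = {4,6}.
Union: {1,2,3,4,5,6,7}.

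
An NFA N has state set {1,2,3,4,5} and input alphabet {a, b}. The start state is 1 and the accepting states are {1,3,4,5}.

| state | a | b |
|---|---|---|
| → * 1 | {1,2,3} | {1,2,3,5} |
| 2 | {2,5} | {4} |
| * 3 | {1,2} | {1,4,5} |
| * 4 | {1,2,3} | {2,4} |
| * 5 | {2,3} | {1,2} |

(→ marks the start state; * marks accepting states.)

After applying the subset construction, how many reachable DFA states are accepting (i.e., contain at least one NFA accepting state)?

Start state of the DFA: {1}.
{1} --a--> {1,2,3}  [new]
{1} --b--> {1,2,3,5}  [new]
{1,2,3} --a--> {1,2,3,5}  [seen]
{1,2,3} --b--> {1,2,3,4,5}  [new]
{1,2,3,5} --a--> {1,2,3,5}  [seen]
{1,2,3,5} --b--> {1,2,3,4,5}  [seen]
{1,2,3,4,5} --a--> {1,2,3,5}  [seen]
{1,2,3,4,5} --b--> {1,2,3,4,5}  [seen]
Reachable DFA states: {1}, {1,2,3}, {1,2,3,5}, {1,2,3,4,5}.
Accepting DFA states (contain an NFA accepting state): {1}, {1,2,3}, {1,2,3,5}, {1,2,3,4,5}.

4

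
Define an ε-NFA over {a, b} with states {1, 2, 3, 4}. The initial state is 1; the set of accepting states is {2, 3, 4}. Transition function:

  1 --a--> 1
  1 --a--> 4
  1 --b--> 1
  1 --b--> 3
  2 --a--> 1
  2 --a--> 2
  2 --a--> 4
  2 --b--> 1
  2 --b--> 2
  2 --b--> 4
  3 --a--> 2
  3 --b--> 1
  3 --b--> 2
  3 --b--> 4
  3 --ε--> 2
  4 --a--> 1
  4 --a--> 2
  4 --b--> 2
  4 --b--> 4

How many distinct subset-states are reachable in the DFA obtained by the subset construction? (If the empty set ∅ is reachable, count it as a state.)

Start state of the DFA: {1} (ε-closure of the NFA start).
{1} --a--> {1, 4}  [new]
{1} --b--> {1, 2, 3}  [new]
{1, 4} --a--> {1, 2, 4}  [new]
{1, 4} --b--> {1, 2, 3, 4}  [new]
{1, 2, 3} --a--> {1, 2, 4}  [seen]
{1, 2, 3} --b--> {1, 2, 3, 4}  [seen]
{1, 2, 4} --a--> {1, 2, 4}  [seen]
{1, 2, 4} --b--> {1, 2, 3, 4}  [seen]
{1, 2, 3, 4} --a--> {1, 2, 4}  [seen]
{1, 2, 3, 4} --b--> {1, 2, 3, 4}  [seen]
Reachable DFA states: {1}, {1, 4}, {1, 2, 3}, {1, 2, 4}, {1, 2, 3, 4}.

5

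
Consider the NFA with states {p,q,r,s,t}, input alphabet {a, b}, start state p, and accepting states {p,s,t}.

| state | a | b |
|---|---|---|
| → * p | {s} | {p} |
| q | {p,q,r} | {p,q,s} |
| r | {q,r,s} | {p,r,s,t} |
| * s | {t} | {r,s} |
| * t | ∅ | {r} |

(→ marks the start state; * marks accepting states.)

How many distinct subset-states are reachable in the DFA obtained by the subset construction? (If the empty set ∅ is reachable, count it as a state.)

10

Start state of the DFA: {p}.
{p} --a--> {s}  [new]
{p} --b--> {p}  [seen]
{s} --a--> {t}  [new]
{s} --b--> {r,s}  [new]
{t} --a--> ∅  [new]
{t} --b--> {r}  [new]
{r,s} --a--> {q,r,s,t}  [new]
{r,s} --b--> {p,r,s,t}  [new]
∅ --a--> ∅  [seen]
∅ --b--> ∅  [seen]
{r} --a--> {q,r,s}  [new]
{r} --b--> {p,r,s,t}  [seen]
{q,r,s,t} --a--> {p,q,r,s,t}  [new]
{q,r,s,t} --b--> {p,q,r,s,t}  [seen]
{p,r,s,t} --a--> {q,r,s,t}  [seen]
{p,r,s,t} --b--> {p,r,s,t}  [seen]
{q,r,s} --a--> {p,q,r,s,t}  [seen]
{q,r,s} --b--> {p,q,r,s,t}  [seen]
{p,q,r,s,t} --a--> {p,q,r,s,t}  [seen]
{p,q,r,s,t} --b--> {p,q,r,s,t}  [seen]
Reachable DFA states: {p}, {s}, {t}, {r,s}, ∅, {r}, {q,r,s,t}, {p,r,s,t}, {q,r,s}, {p,q,r,s,t}.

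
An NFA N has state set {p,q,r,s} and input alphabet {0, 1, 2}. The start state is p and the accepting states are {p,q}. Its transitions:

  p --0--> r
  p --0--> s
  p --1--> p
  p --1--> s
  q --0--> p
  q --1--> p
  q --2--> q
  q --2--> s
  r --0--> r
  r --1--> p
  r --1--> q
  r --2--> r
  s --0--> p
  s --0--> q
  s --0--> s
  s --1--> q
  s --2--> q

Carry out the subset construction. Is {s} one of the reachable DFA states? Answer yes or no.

Start state of the DFA: {p}.
{p} --0--> {r,s}  [new]
{p} --1--> {p,s}  [new]
{p} --2--> ∅  [new]
{r,s} --0--> {p,q,r,s}  [new]
{r,s} --1--> {p,q}  [new]
{r,s} --2--> {q,r}  [new]
{p,s} --0--> {p,q,r,s}  [seen]
{p,s} --1--> {p,q,s}  [new]
{p,s} --2--> {q}  [new]
∅ --0--> ∅  [seen]
∅ --1--> ∅  [seen]
∅ --2--> ∅  [seen]
{p,q,r,s} --0--> {p,q,r,s}  [seen]
{p,q,r,s} --1--> {p,q,s}  [seen]
{p,q,r,s} --2--> {q,r,s}  [new]
{p,q} --0--> {p,r,s}  [new]
{p,q} --1--> {p,s}  [seen]
{p,q} --2--> {q,s}  [new]
{q,r} --0--> {p,r}  [new]
{q,r} --1--> {p,q}  [seen]
{q,r} --2--> {q,r,s}  [seen]
{p,q,s} --0--> {p,q,r,s}  [seen]
{p,q,s} --1--> {p,q,s}  [seen]
{p,q,s} --2--> {q,s}  [seen]
{q} --0--> {p}  [seen]
{q} --1--> {p}  [seen]
{q} --2--> {q,s}  [seen]
{q,r,s} --0--> {p,q,r,s}  [seen]
{q,r,s} --1--> {p,q}  [seen]
{q,r,s} --2--> {q,r,s}  [seen]
{p,r,s} --0--> {p,q,r,s}  [seen]
{p,r,s} --1--> {p,q,s}  [seen]
{p,r,s} --2--> {q,r}  [seen]
{q,s} --0--> {p,q,s}  [seen]
{q,s} --1--> {p,q}  [seen]
{q,s} --2--> {q,s}  [seen]
{p,r} --0--> {r,s}  [seen]
{p,r} --1--> {p,q,s}  [seen]
{p,r} --2--> {r}  [new]
{r} --0--> {r}  [seen]
{r} --1--> {p,q}  [seen]
{r} --2--> {r}  [seen]
Reachable DFA states: {p}, {r,s}, {p,s}, ∅, {p,q,r,s}, {p,q}, {q,r}, {p,q,s}, {q}, {q,r,s}, {p,r,s}, {q,s}, {p,r}, {r}.
{s} is not among them.

no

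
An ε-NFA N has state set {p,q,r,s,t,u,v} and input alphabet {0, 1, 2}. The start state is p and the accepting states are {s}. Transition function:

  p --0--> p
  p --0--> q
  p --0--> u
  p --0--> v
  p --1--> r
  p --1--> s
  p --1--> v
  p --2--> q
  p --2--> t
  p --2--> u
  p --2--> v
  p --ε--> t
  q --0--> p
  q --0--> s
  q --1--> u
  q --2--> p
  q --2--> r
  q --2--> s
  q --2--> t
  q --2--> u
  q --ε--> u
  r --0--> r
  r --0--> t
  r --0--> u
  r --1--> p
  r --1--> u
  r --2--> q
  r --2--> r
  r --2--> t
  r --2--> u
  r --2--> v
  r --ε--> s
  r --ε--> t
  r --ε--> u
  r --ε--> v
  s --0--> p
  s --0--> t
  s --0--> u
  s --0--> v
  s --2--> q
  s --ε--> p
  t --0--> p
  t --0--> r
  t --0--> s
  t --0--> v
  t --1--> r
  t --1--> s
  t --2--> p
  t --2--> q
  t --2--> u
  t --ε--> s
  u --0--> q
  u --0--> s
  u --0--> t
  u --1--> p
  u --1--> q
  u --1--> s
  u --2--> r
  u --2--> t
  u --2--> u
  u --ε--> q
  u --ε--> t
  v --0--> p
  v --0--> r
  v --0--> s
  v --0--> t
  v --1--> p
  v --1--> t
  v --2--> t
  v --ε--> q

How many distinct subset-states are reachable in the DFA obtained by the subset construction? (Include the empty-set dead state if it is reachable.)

Start state of the DFA: {p,s,t} (ε-closure of the NFA start).
{p,s,t} --0--> {p,q,r,s,t,u,v}  [new]
{p,s,t} --1--> {p,q,r,s,t,u,v}  [seen]
{p,s,t} --2--> {p,q,s,t,u,v}  [new]
{p,q,r,s,t,u,v} --0--> {p,q,r,s,t,u,v}  [seen]
{p,q,r,s,t,u,v} --1--> {p,q,r,s,t,u,v}  [seen]
{p,q,r,s,t,u,v} --2--> {p,q,r,s,t,u,v}  [seen]
{p,q,s,t,u,v} --0--> {p,q,r,s,t,u,v}  [seen]
{p,q,s,t,u,v} --1--> {p,q,r,s,t,u,v}  [seen]
{p,q,s,t,u,v} --2--> {p,q,r,s,t,u,v}  [seen]
Reachable DFA states: {p,s,t}, {p,q,r,s,t,u,v}, {p,q,s,t,u,v}.

3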